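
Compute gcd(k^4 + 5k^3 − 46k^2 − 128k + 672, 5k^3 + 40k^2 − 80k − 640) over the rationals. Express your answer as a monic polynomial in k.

k − 4

Apply the Euclidean algorithm:
  k^4 + 5k^3 − 46k^2 − 128k + 672 = ((1/5)k − 3/5)(5k^3 + 40k^2 − 80k − 640) + (−6k^2 − 48k + 288)
  5k^3 + 40k^2 − 80k − 640 = (−(5/6)k)(−6k^2 − 48k + 288) + (160k − 640)
  −6k^2 − 48k + 288 = (−(3/80)k − 9/20)(160k − 640) + (0)
Last nonzero remainder: 160k − 640. Dividing through by 160 gives the monic gcd k − 4.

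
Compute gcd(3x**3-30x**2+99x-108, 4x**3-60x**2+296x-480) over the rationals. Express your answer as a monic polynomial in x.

x-4

Repeated division with remainder:
  3x**3-30x**2+99x-108 = (3/4)(4x**3-60x**2+296x-480) + (15x**2-123x+252)
  4x**3-60x**2+296x-480 = ((4/15)x-136/75)(15x**2-123x+252) + ((144/25)x-576/25)
  15x**2-123x+252 = ((125/48)x-175/16)((144/25)x-576/25) + (0)
Last nonzero remainder: (144/25)x-576/25. Dividing through by 144/25 gives the monic gcd x-4.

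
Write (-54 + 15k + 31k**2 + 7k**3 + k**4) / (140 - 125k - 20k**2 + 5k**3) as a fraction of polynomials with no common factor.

By polynomial division,
  k**4 + 7k**3 + 31k**2 + 15k - 54 = ((1/5)k + 11/5)(5k**3 - 20k**2 - 125k + 140) + (100k**2 + 262k - 362)
  5k**3 - 20k**2 - 125k + 140 = ((1/20)k - 331/1000)(100k**2 + 262k - 362) + (-(10089/500)k + 10089/500)
  100k**2 + 262k - 362 = (-(50000/10089)k - 181000/10089)(-(10089/500)k + 10089/500) + (0)
Last nonzero remainder: -(10089/500)k + 10089/500. Dividing through by -10089/500 gives the monic gcd k - 1.
Cancel k - 1 from numerator and denominator to get the reduced form.

(54 + 39k + 8k**2 + k**3)/(-140 - 15k + 5k**2)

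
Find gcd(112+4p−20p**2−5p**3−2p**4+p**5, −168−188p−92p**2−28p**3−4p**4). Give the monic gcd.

Euclidean algorithm in ℚ[p]:
  p**5−2p**4−5p**3−20p**2+4p+112 = (−(1/4)p+9/4)(−4p**4−28p**3−92p**2−188p−168) + (35p**3+140p**2+385p+490)
  −4p**4−28p**3−92p**2−188p−168 = (−(4/35)p−12/35)(35p**3+140p**2+385p+490) + (0)
Last nonzero remainder: 35p**3+140p**2+385p+490. Dividing through by 35 gives the monic gcd p**3+4p**2+11p+14.

14+11p+4p**2+p**3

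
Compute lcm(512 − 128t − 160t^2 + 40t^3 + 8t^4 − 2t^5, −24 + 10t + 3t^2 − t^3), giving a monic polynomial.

−768 − 64t + 304t^2 + 20t^3 − 32t^4 − t^5 + t^6

Repeated division with remainder:
  −2t^5 + 8t^4 + 40t^3 − 160t^2 − 128t + 512 = (2t^2 − 2t − 26)(−t^3 + 3t^2 + 10t − 24) + (−14t^2 + 84t − 112)
  −t^3 + 3t^2 + 10t − 24 = ((1/14)t + 3/14)(−14t^2 + 84t − 112) + (0)
Last nonzero remainder: −14t^2 + 84t − 112. Dividing through by −14 gives the monic gcd t^2 − 6t + 8.
Then lcm(f, g) = f·g / gcd(f, g); expanding and making the result monic gives the answer.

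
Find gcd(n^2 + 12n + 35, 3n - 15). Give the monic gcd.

1

Repeated division with remainder:
  n^2 + 12n + 35 = ((1/3)n + 17/3)(3n - 15) + (120)
  3n - 15 = ((1/40)n - 1/8)(120) + (0)
The last nonzero remainder is the constant 120, so the polynomials are coprime and gcd = 1.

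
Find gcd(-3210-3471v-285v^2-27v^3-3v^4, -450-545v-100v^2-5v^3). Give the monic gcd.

By polynomial division,
  -3v^4-27v^3-285v^2-3471v-3210 = ((3/5)v-33/5)(-5v^3-100v^2-545v-450) + (-618v^2-6798v-6180)
  -5v^3-100v^2-545v-450 = ((5/618)v+15/206)(-618v^2-6798v-6180) + (0)
Last nonzero remainder: -618v^2-6798v-6180. Dividing through by -618 gives the monic gcd v^2+11v+10.

10+11v+v^2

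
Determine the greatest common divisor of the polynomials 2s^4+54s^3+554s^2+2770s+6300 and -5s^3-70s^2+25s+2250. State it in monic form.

s^2+19s+90

Repeated division with remainder:
  2s^4+54s^3+554s^2+2770s+6300 = (-(2/5)s-26/5)(-5s^3-70s^2+25s+2250) + (200s^2+3800s+18000)
  -5s^3-70s^2+25s+2250 = (-(1/40)s+1/8)(200s^2+3800s+18000) + (0)
Last nonzero remainder: 200s^2+3800s+18000. Dividing through by 200 gives the monic gcd s^2+19s+90.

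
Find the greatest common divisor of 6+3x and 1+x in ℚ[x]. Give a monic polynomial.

1

By polynomial division,
  3x+6 = (3)(x+1) + (3)
  x+1 = ((1/3)x+1/3)(3) + (0)
The last nonzero remainder is the constant 3, so the polynomials are coprime and gcd = 1.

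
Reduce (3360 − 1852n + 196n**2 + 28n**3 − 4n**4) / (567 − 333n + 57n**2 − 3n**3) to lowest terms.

(−160 + 12n + 4n**2)/(−27 + 3n)

Euclidean algorithm in ℚ[n]:
  −4n**4 + 28n**3 + 196n**2 − 1852n + 3360 = ((4/3)n + 16)(−3n**3 + 57n**2 − 333n + 567) + (−272n**2 + 2720n − 5712)
  −3n**3 + 57n**2 − 333n + 567 = ((3/272)n − 27/272)(−272n**2 + 2720n − 5712) + (0)
Last nonzero remainder: −272n**2 + 2720n − 5712. Dividing through by −272 gives the monic gcd n**2 − 10n + 21.
Cancel n**2 − 10n + 21 from numerator and denominator to get the reduced form.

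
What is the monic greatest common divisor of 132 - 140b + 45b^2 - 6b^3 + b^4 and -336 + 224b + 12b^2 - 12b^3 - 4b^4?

By polynomial division,
  b^4 - 6b^3 + 45b^2 - 140b + 132 = (-1/4)(-4b^4 - 12b^3 + 12b^2 + 224b - 336) + (-9b^3 + 48b^2 - 84b + 48)
  -4b^4 - 12b^3 + 12b^2 + 224b - 336 = ((4/9)b + 100/27)(-9b^3 + 48b^2 - 84b + 48) + (-(1156/9)b^2 + (4624/9)b - 4624/9)
  -9b^3 + 48b^2 - 84b + 48 = ((81/1156)b - 27/289)(-(1156/9)b^2 + (4624/9)b - 4624/9) + (0)
Last nonzero remainder: -(1156/9)b^2 + (4624/9)b - 4624/9. Dividing through by -1156/9 gives the monic gcd b^2 - 4b + 4.

4 - 4b + b^2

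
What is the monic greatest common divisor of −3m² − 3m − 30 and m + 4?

1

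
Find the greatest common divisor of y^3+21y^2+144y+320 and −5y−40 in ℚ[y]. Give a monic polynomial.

Apply the Euclidean algorithm:
  y^3+21y^2+144y+320 = (−(1/5)y^2−(13/5)y−8)(−5y−40) + (0)
Last nonzero remainder: −5y−40. Dividing through by −5 gives the monic gcd y+8.

y+8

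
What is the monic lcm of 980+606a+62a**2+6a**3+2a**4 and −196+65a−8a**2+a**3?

−1960−722a+179a**2+19a**3−a**4+a**5

By polynomial division,
  2a**4+6a**3+62a**2+606a+980 = (2a+22)(a**3−8a**2+65a−196) + (108a**2−432a+5292)
  a**3−8a**2+65a−196 = ((1/108)a−1/27)(108a**2−432a+5292) + (0)
Last nonzero remainder: 108a**2−432a+5292. Dividing through by 108 gives the monic gcd a**2−4a+49.
Then lcm(f, g) = f·g / gcd(f, g); expanding and making the result monic gives the answer.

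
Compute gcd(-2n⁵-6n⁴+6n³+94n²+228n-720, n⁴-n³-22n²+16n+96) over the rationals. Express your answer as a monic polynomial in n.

Euclidean algorithm in ℚ[n]:
  -2n⁵-6n⁴+6n³+94n²+228n-720 = (-2n-8)(n⁴-n³-22n²+16n+96) + (-46n³-50n²+548n+48)
  n⁴-n³-22n²+16n+96 = (-(1/46)n+24/529)(-46n³-50n²+548n+48) + (-(4136/529)n²-(4136/529)n+49632/529)
  -46n³-50n²+548n+48 = ((12167/2068)n+529/1034)(-(4136/529)n²-(4136/529)n+49632/529) + (0)
Last nonzero remainder: -(4136/529)n²-(4136/529)n+49632/529. Dividing through by -4136/529 gives the monic gcd n²+n-12.

n²+n-12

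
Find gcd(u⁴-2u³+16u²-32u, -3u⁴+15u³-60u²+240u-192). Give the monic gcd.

Euclidean algorithm in ℚ[u]:
  u⁴-2u³+16u²-32u = (-1/3)(-3u⁴+15u³-60u²+240u-192) + (3u³-4u²+48u-64)
  -3u⁴+15u³-60u²+240u-192 = (-u+11/3)(3u³-4u²+48u-64) + ((8/3)u²+128/3)
  3u³-4u²+48u-64 = ((9/8)u-3/2)((8/3)u²+128/3) + (0)
Last nonzero remainder: (8/3)u²+128/3. Dividing through by 8/3 gives the monic gcd u²+16.

u²+16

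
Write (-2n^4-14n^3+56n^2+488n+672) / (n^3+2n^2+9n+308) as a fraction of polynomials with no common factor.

(-2n^3+56n+96)/(n^2-5n+44)

Repeated division with remainder:
  -2n^4-14n^3+56n^2+488n+672 = (-2n-10)(n^3+2n^2+9n+308) + (94n^2+1194n+3752)
  n^3+2n^2+9n+308 = ((1/94)n-503/4418)(94n^2+1194n+3752) + ((232000/2209)n+1624000/2209)
  94n^2+1194n+3752 = ((103823/116000)n+148003/29000)((232000/2209)n+1624000/2209) + (0)
Last nonzero remainder: (232000/2209)n+1624000/2209. Dividing through by 232000/2209 gives the monic gcd n+7.
Cancel n+7 from numerator and denominator to get the reduced form.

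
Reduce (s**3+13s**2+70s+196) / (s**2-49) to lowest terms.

Euclidean algorithm in ℚ[s]:
  s**3+13s**2+70s+196 = (s+13)(s**2-49) + (119s+833)
  s**2-49 = ((1/119)s-1/17)(119s+833) + (0)
Last nonzero remainder: 119s+833. Dividing through by 119 gives the monic gcd s+7.
Cancel s+7 from numerator and denominator to get the reduced form.

(s**2+6s+28)/(s-7)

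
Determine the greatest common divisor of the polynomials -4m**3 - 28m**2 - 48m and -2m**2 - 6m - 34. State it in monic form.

Repeated division with remainder:
  -4m**3 - 28m**2 - 48m = (2m + 8)(-2m**2 - 6m - 34) + (68m + 272)
  -2m**2 - 6m - 34 = (-(1/34)m + 1/34)(68m + 272) + (-42)
  68m + 272 = (-(34/21)m - 136/21)(-42) + (0)
The last nonzero remainder is the constant -42, so the polynomials are coprime and gcd = 1.

1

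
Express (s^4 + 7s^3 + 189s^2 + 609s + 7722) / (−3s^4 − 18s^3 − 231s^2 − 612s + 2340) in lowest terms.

(−s^2 − 4s − 99)/(3s^2 + 9s − 30)

Repeated division with remainder:
  s^4 + 7s^3 + 189s^2 + 609s + 7722 = (−1/3)(−3s^4 − 18s^3 − 231s^2 − 612s + 2340) + (s^3 + 112s^2 + 405s + 8502)
  −3s^4 − 18s^3 − 231s^2 − 612s + 2340 = (−3s + 318)(s^3 + 112s^2 + 405s + 8502) + (−34632s^2 − 103896s − 2701296)
  s^3 + 112s^2 + 405s + 8502 = (−(1/34632)s − 109/34632)(−34632s^2 − 103896s − 2701296) + (0)
Last nonzero remainder: −34632s^2 − 103896s − 2701296. Dividing through by −34632 gives the monic gcd s^2 + 3s + 78.
Cancel s^2 + 3s + 78 from numerator and denominator to get the reduced form.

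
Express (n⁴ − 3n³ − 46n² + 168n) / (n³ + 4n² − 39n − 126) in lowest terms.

Euclidean algorithm in ℚ[n]:
  n⁴ − 3n³ − 46n² + 168n = (n − 7)(n³ + 4n² − 39n − 126) + (21n² + 21n − 882)
  n³ + 4n² − 39n − 126 = ((1/21)n + 1/7)(21n² + 21n − 882) + (0)
Last nonzero remainder: 21n² + 21n − 882. Dividing through by 21 gives the monic gcd n² + n − 42.
Cancel n² + n − 42 from numerator and denominator to get the reduced form.

(n² − 4n)/(n + 3)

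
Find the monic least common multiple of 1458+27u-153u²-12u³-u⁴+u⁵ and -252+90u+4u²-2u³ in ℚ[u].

10206+1647u-1044u²-237u³-19u⁴+6u⁵+u⁶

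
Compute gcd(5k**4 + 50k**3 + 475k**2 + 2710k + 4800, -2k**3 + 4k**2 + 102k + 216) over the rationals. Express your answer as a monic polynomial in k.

Repeated division with remainder:
  5k**4 + 50k**3 + 475k**2 + 2710k + 4800 = (-(5/2)k - 30)(-2k**3 + 4k**2 + 102k + 216) + (850k**2 + 6310k + 11280)
  -2k**3 + 4k**2 + 102k + 216 = (-(1/425)k + 801/36125)(850k**2 + 6310k + 11280) + (-(82152/7225)k - 246456/7225)
  850k**2 + 6310k + 11280 = (-(3070625/41076)k - 3395750/10269)(-(82152/7225)k - 246456/7225) + (0)
Last nonzero remainder: -(82152/7225)k - 246456/7225. Dividing through by -82152/7225 gives the monic gcd k + 3.

k + 3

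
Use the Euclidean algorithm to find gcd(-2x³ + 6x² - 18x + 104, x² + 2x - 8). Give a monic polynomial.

1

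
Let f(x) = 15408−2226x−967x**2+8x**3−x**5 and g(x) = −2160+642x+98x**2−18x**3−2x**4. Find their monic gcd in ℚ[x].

Euclidean algorithm in ℚ[x]:
  −x**5+8x**3−967x**2−2226x+15408 = ((1/2)x−9/2)(−2x**4−18x**3+98x**2+642x−2160) + (−122x**3−847x**2+1743x+5688)
  −2x**4−18x**3+98x**2+642x−2160 = ((1/61)x+251/7442)(−122x**3−847x**2+1743x+5688) + ((729267/7442)x**2+(3646335/7442)x−8751204/3721)
  −122x**3−847x**2+1743x+5688 = (−(907924/729267)x−587918/243089)((729267/7442)x**2+(3646335/7442)x−8751204/3721) + (0)
Last nonzero remainder: (729267/7442)x**2+(3646335/7442)x−8751204/3721. Dividing through by 729267/7442 gives the monic gcd x**2+5x−24.

−24+5x+x**2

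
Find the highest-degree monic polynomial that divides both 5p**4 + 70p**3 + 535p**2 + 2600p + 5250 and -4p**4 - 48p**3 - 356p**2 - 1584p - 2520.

p**3 + 9p**2 + 62p + 210

By polynomial division,
  5p**4 + 70p**3 + 535p**2 + 2600p + 5250 = (-5/4)(-4p**4 - 48p**3 - 356p**2 - 1584p - 2520) + (10p**3 + 90p**2 + 620p + 2100)
  -4p**4 - 48p**3 - 356p**2 - 1584p - 2520 = (-(2/5)p - 6/5)(10p**3 + 90p**2 + 620p + 2100) + (0)
Last nonzero remainder: 10p**3 + 90p**2 + 620p + 2100. Dividing through by 10 gives the monic gcd p**3 + 9p**2 + 62p + 210.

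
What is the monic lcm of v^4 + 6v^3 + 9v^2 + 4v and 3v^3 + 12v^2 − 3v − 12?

v^5 + 5v^4 + 3v^3 − 5v^2 − 4v

Apply the Euclidean algorithm:
  v^4 + 6v^3 + 9v^2 + 4v = ((1/3)v + 2/3)(3v^3 + 12v^2 − 3v − 12) + (2v^2 + 10v + 8)
  3v^3 + 12v^2 − 3v − 12 = ((3/2)v − 3/2)(2v^2 + 10v + 8) + (0)
Last nonzero remainder: 2v^2 + 10v + 8. Dividing through by 2 gives the monic gcd v^2 + 5v + 4.
Then lcm(f, g) = f·g / gcd(f, g); expanding and making the result monic gives the answer.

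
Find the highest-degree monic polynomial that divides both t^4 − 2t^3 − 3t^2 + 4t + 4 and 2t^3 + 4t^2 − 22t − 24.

t + 1

Euclidean algorithm in ℚ[t]:
  t^4 − 2t^3 − 3t^2 + 4t + 4 = ((1/2)t − 2)(2t^3 + 4t^2 − 22t − 24) + (16t^2 − 28t − 44)
  2t^3 + 4t^2 − 22t − 24 = ((1/8)t + 15/32)(16t^2 − 28t − 44) + (−(27/8)t − 27/8)
  16t^2 − 28t − 44 = (−(128/27)t + 352/27)(−(27/8)t − 27/8) + (0)
Last nonzero remainder: −(27/8)t − 27/8. Dividing through by −27/8 gives the monic gcd t + 1.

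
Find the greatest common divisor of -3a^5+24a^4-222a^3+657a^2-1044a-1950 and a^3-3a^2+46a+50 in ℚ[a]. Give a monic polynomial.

By polynomial division,
  -3a^5+24a^4-222a^3+657a^2-1044a-1950 = (-3a^2+15a-39)(a^3-3a^2+46a+50) + (0)
The last nonzero remainder a^3-3a^2+46a+50 is already monic.

a^3-3a^2+46a+50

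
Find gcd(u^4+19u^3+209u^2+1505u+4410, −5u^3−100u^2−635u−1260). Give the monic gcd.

Euclidean algorithm in ℚ[u]:
  u^4+19u^3+209u^2+1505u+4410 = (−(1/5)u+1/5)(−5u^3−100u^2−635u−1260) + (102u^2+1380u+4662)
  −5u^3−100u^2−635u−1260 = (−(5/102)u−275/867)(102u^2+1380u+4662) + ((9030/289)u+63210/289)
  102u^2+1380u+4662 = ((4913/1505)u+32079/1505)((9030/289)u+63210/289) + (0)
Last nonzero remainder: (9030/289)u+63210/289. Dividing through by 9030/289 gives the monic gcd u+7.

u+7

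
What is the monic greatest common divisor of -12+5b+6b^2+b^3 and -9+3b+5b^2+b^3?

-3+2b+b^2

By polynomial division,
  b^3+6b^2+5b-12 = (b^3+5b^2+3b-9) + (b^2+2b-3)
  b^3+5b^2+3b-9 = (b+3)(b^2+2b-3) + (0)
The last nonzero remainder b^2+2b-3 is already monic.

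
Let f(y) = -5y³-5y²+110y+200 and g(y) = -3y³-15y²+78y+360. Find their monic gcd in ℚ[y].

Euclidean algorithm in ℚ[y]:
  -5y³-5y²+110y+200 = (5/3)(-3y³-15y²+78y+360) + (20y²-20y-400)
  -3y³-15y²+78y+360 = (-(3/20)y-9/10)(20y²-20y-400) + (0)
Last nonzero remainder: 20y²-20y-400. Dividing through by 20 gives the monic gcd y²-y-20.

y²-y-20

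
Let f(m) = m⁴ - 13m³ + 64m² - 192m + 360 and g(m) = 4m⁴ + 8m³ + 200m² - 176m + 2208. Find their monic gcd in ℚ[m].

m² - 2m + 12

Repeated division with remainder:
  m⁴ - 13m³ + 64m² - 192m + 360 = (1/4)(4m⁴ + 8m³ + 200m² - 176m + 2208) + (-15m³ + 14m² - 148m - 192)
  4m⁴ + 8m³ + 200m² - 176m + 2208 = (-(4/15)m - 176/225)(-15m³ + 14m² - 148m - 192) + ((38584/225)m² - (77168/225)m + 154336/75)
  -15m³ + 14m² - 148m - 192 = (-(3375/38584)m - 450/4823)((38584/225)m² - (77168/225)m + 154336/75) + (0)
Last nonzero remainder: (38584/225)m² - (77168/225)m + 154336/75. Dividing through by 38584/225 gives the monic gcd m² - 2m + 12.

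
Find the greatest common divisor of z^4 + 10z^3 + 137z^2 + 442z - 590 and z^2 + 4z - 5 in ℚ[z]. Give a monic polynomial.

z^2 + 4z - 5

Apply the Euclidean algorithm:
  z^4 + 10z^3 + 137z^2 + 442z - 590 = (z^2 + 6z + 118)(z^2 + 4z - 5) + (0)
The last nonzero remainder z^2 + 4z - 5 is already monic.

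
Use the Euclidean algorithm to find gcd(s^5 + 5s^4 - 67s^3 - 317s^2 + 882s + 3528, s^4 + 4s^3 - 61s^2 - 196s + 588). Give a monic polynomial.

Apply the Euclidean algorithm:
  s^5 + 5s^4 - 67s^3 - 317s^2 + 882s + 3528 = (s + 1)(s^4 + 4s^3 - 61s^2 - 196s + 588) + (-10s^3 - 60s^2 + 490s + 2940)
  s^4 + 4s^3 - 61s^2 - 196s + 588 = (-(1/10)s + 1/5)(-10s^3 - 60s^2 + 490s + 2940) + (0)
Last nonzero remainder: -10s^3 - 60s^2 + 490s + 2940. Dividing through by -10 gives the monic gcd s^3 + 6s^2 - 49s - 294.

s^3 + 6s^2 - 49s - 294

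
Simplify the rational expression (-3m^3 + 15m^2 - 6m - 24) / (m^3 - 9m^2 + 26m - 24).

(-3m - 3)/(m - 3)

Repeated division with remainder:
  -3m^3 + 15m^2 - 6m - 24 = (-3)(m^3 - 9m^2 + 26m - 24) + (-12m^2 + 72m - 96)
  m^3 - 9m^2 + 26m - 24 = (-(1/12)m + 1/4)(-12m^2 + 72m - 96) + (0)
Last nonzero remainder: -12m^2 + 72m - 96. Dividing through by -12 gives the monic gcd m^2 - 6m + 8.
Cancel m^2 - 6m + 8 from numerator and denominator to get the reduced form.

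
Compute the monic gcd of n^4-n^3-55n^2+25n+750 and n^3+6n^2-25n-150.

Repeated division with remainder:
  n^4-n^3-55n^2+25n+750 = (n-7)(n^3+6n^2-25n-150) + (12n^2-300)
  n^3+6n^2-25n-150 = ((1/12)n+1/2)(12n^2-300) + (0)
Last nonzero remainder: 12n^2-300. Dividing through by 12 gives the monic gcd n^2-25.

n^2-25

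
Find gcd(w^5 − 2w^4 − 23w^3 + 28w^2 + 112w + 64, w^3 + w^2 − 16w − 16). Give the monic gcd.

w^3 + w^2 − 16w − 16

Euclidean algorithm in ℚ[w]:
  w^5 − 2w^4 − 23w^3 + 28w^2 + 112w + 64 = (w^2 − 3w − 4)(w^3 + w^2 − 16w − 16) + (0)
The last nonzero remainder w^3 + w^2 − 16w − 16 is already monic.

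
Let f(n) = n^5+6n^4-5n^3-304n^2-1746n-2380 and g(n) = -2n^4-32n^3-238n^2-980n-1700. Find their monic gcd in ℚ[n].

n^3+11n^2+64n+170

Repeated division with remainder:
  n^5+6n^4-5n^3-304n^2-1746n-2380 = (-(1/2)n+5)(-2n^4-32n^3-238n^2-980n-1700) + (36n^3+396n^2+2304n+6120)
  -2n^4-32n^3-238n^2-980n-1700 = (-(1/18)n-5/18)(36n^3+396n^2+2304n+6120) + (0)
Last nonzero remainder: 36n^3+396n^2+2304n+6120. Dividing through by 36 gives the monic gcd n^3+11n^2+64n+170.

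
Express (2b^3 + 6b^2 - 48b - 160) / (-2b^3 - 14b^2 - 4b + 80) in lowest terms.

(-b^2 + b + 20)/(b^2 + 3b - 10)

Repeated division with remainder:
  2b^3 + 6b^2 - 48b - 160 = (-1)(-2b^3 - 14b^2 - 4b + 80) + (-8b^2 - 52b - 80)
  -2b^3 - 14b^2 - 4b + 80 = ((1/4)b + 1/8)(-8b^2 - 52b - 80) + ((45/2)b + 90)
  -8b^2 - 52b - 80 = (-(16/45)b - 8/9)((45/2)b + 90) + (0)
Last nonzero remainder: (45/2)b + 90. Dividing through by 45/2 gives the monic gcd b + 4.
Cancel b + 4 from numerator and denominator to get the reduced form.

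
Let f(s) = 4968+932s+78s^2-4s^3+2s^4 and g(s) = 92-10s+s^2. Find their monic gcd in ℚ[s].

By polynomial division,
  2s^4-4s^3+78s^2+932s+4968 = (2s^2+16s+54)(s^2-10s+92) + (0)
The last nonzero remainder s^2-10s+92 is already monic.

92-10s+s^2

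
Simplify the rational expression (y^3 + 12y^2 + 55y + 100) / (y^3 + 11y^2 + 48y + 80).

Repeated division with remainder:
  y^3 + 12y^2 + 55y + 100 = (y^3 + 11y^2 + 48y + 80) + (y^2 + 7y + 20)
  y^3 + 11y^2 + 48y + 80 = (y + 4)(y^2 + 7y + 20) + (0)
The last nonzero remainder y^2 + 7y + 20 is already monic.
Cancel y^2 + 7y + 20 from numerator and denominator to get the reduced form.

(y + 5)/(y + 4)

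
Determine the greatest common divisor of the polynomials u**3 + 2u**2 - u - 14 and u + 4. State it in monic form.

1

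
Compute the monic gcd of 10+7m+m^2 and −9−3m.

1

By polynomial division,
  m^2+7m+10 = (−(1/3)m−4/3)(−3m−9) + (−2)
  −3m−9 = ((3/2)m+9/2)(−2) + (0)
The last nonzero remainder is the constant −2, so the polynomials are coprime and gcd = 1.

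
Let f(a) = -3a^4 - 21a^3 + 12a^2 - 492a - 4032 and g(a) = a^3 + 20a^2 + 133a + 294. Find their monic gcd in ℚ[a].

a^2 + 13a + 42

By polynomial division,
  -3a^4 - 21a^3 + 12a^2 - 492a - 4032 = (-3a + 39)(a^3 + 20a^2 + 133a + 294) + (-369a^2 - 4797a - 15498)
  a^3 + 20a^2 + 133a + 294 = (-(1/369)a - 7/369)(-369a^2 - 4797a - 15498) + (0)
Last nonzero remainder: -369a^2 - 4797a - 15498. Dividing through by -369 gives the monic gcd a^2 + 13a + 42.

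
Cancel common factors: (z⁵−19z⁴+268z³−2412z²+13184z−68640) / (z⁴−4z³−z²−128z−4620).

(z²−8z+104)/(z+7)

Apply the Euclidean algorithm:
  z⁵−19z⁴+268z³−2412z²+13184z−68640 = (z−15)(z⁴−4z³−z²−128z−4620) + (209z³−2299z²+15884z−137940)
  z⁴−4z³−z²−128z−4620 = ((1/209)z+7/209)(209z³−2299z²+15884z−137940) + (0)
Last nonzero remainder: 209z³−2299z²+15884z−137940. Dividing through by 209 gives the monic gcd z³−11z²+76z−660.
Cancel z³−11z²+76z−660 from numerator and denominator to get the reduced form.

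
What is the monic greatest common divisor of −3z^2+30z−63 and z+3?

1

By polynomial division,
  −3z^2+30z−63 = (−3z+39)(z+3) + (−180)
  z+3 = (−(1/180)z−1/60)(−180) + (0)
The last nonzero remainder is the constant −180, so the polynomials are coprime and gcd = 1.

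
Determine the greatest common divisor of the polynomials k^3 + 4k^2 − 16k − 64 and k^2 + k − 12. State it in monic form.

k + 4

Euclidean algorithm in ℚ[k]:
  k^3 + 4k^2 − 16k − 64 = (k + 3)(k^2 + k − 12) + (−7k − 28)
  k^2 + k − 12 = (−(1/7)k + 3/7)(−7k − 28) + (0)
Last nonzero remainder: −7k − 28. Dividing through by −7 gives the monic gcd k + 4.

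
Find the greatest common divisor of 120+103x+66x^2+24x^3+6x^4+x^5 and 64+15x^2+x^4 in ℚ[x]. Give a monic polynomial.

By polynomial division,
  x^5+6x^4+24x^3+66x^2+103x+120 = (x+6)(x^4+15x^2+64) + (9x^3-24x^2+39x-264)
  x^4+15x^2+64 = ((1/9)x+8/27)(9x^3-24x^2+39x-264) + ((160/9)x^2+(160/9)x+1280/9)
  9x^3-24x^2+39x-264 = ((81/160)x-297/160)((160/9)x^2+(160/9)x+1280/9) + (0)
Last nonzero remainder: (160/9)x^2+(160/9)x+1280/9. Dividing through by 160/9 gives the monic gcd x^2+x+8.

8+x+x^2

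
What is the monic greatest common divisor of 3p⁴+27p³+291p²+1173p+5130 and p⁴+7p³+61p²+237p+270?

p²+2p+45

Repeated division with remainder:
  3p⁴+27p³+291p²+1173p+5130 = (3)(p⁴+7p³+61p²+237p+270) + (6p³+108p²+462p+4320)
  p⁴+7p³+61p²+237p+270 = ((1/6)p-11/6)(6p³+108p²+462p+4320) + (182p²+364p+8190)
  6p³+108p²+462p+4320 = ((3/91)p+48/91)(182p²+364p+8190) + (0)
Last nonzero remainder: 182p²+364p+8190. Dividing through by 182 gives the monic gcd p²+2p+45.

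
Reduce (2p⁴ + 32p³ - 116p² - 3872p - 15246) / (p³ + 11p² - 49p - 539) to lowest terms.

(2p² - 4p - 198)/(p - 7)

By polynomial division,
  2p⁴ + 32p³ - 116p² - 3872p - 15246 = (2p + 10)(p³ + 11p² - 49p - 539) + (-128p² - 2304p - 9856)
  p³ + 11p² - 49p - 539 = (-(1/128)p + 7/128)(-128p² - 2304p - 9856) + (0)
Last nonzero remainder: -128p² - 2304p - 9856. Dividing through by -128 gives the monic gcd p² + 18p + 77.
Cancel p² + 18p + 77 from numerator and denominator to get the reduced form.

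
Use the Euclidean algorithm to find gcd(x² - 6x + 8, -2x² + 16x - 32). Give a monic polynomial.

x - 4

Repeated division with remainder:
  x² - 6x + 8 = (-1/2)(-2x² + 16x - 32) + (2x - 8)
  -2x² + 16x - 32 = (-x + 4)(2x - 8) + (0)
Last nonzero remainder: 2x - 8. Dividing through by 2 gives the monic gcd x - 4.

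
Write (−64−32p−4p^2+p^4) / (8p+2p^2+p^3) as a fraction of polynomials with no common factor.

Apply the Euclidean algorithm:
  p^4−4p^2−32p−64 = (p−2)(p^3+2p^2+8p) + (−8p^2−16p−64)
  p^3+2p^2+8p = (−(1/8)p)(−8p^2−16p−64) + (0)
Last nonzero remainder: −8p^2−16p−64. Dividing through by −8 gives the monic gcd p^2+2p+8.
Cancel p^2+2p+8 from numerator and denominator to get the reduced form.

(−8−2p+p^2)/(p)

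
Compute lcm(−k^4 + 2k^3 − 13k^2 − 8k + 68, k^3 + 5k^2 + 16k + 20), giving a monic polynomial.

k^6 + k^5 + 17k^4 + 27k^3 + 86k^2 − 124k − 680

Apply the Euclidean algorithm:
  −k^4 + 2k^3 − 13k^2 − 8k + 68 = (−k + 7)(k^3 + 5k^2 + 16k + 20) + (−32k^2 − 100k − 72)
  k^3 + 5k^2 + 16k + 20 = (−(1/32)k − 15/256)(−32k^2 − 100k − 72) + ((505/64)k + 505/32)
  −32k^2 − 100k − 72 = (−(2048/505)k − 2304/505)((505/64)k + 505/32) + (0)
Last nonzero remainder: (505/64)k + 505/32. Dividing through by 505/64 gives the monic gcd k + 2.
Then lcm(f, g) = f·g / gcd(f, g); expanding and making the result monic gives the answer.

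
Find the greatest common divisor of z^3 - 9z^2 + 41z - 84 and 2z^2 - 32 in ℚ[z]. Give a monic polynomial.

z - 4

Apply the Euclidean algorithm:
  z^3 - 9z^2 + 41z - 84 = ((1/2)z - 9/2)(2z^2 - 32) + (57z - 228)
  2z^2 - 32 = ((2/57)z + 8/57)(57z - 228) + (0)
Last nonzero remainder: 57z - 228. Dividing through by 57 gives the monic gcd z - 4.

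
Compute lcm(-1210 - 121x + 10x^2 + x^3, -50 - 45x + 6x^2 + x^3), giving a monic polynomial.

6050 + 5445x - 776x^2 - 166x^3 + 6x^4 + x^5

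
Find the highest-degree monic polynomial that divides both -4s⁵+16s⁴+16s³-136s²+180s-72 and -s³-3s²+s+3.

Euclidean algorithm in ℚ[s]:
  -4s⁵+16s⁴+16s³-136s²+180s-72 = (4s²-28s+72)(-s³-3s²+s+3) + (96s²+192s-288)
  -s³-3s²+s+3 = (-(1/96)s-1/96)(96s²+192s-288) + (0)
Last nonzero remainder: 96s²+192s-288. Dividing through by 96 gives the monic gcd s²+2s-3.

s²+2s-3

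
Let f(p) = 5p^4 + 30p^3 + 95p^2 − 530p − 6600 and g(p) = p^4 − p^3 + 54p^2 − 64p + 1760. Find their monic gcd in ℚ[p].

By polynomial division,
  5p^4 + 30p^3 + 95p^2 − 530p − 6600 = (5)(p^4 − p^3 + 54p^2 − 64p + 1760) + (35p^3 − 175p^2 − 210p − 15400)
  p^4 − p^3 + 54p^2 − 64p + 1760 = ((1/35)p + 4/35)(35p^3 − 175p^2 − 210p − 15400) + (80p^2 + 400p + 3520)
  35p^3 − 175p^2 − 210p − 15400 = ((7/16)p − 35/8)(80p^2 + 400p + 3520) + (0)
Last nonzero remainder: 80p^2 + 400p + 3520. Dividing through by 80 gives the monic gcd p^2 + 5p + 44.

p^2 + 5p + 44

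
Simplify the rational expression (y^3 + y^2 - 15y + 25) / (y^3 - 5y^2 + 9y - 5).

(y + 5)/(y - 1)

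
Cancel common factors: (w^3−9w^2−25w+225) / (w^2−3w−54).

(w^2−25)/(w+6)

Apply the Euclidean algorithm:
  w^3−9w^2−25w+225 = (w−6)(w^2−3w−54) + (11w−99)
  w^2−3w−54 = ((1/11)w+6/11)(11w−99) + (0)
Last nonzero remainder: 11w−99. Dividing through by 11 gives the monic gcd w−9.
Cancel w−9 from numerator and denominator to get the reduced form.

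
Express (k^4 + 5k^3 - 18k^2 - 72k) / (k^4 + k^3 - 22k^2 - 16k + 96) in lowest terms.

Repeated division with remainder:
  k^4 + 5k^3 - 18k^2 - 72k = (k^4 + k^3 - 22k^2 - 16k + 96) + (4k^3 + 4k^2 - 56k - 96)
  k^4 + k^3 - 22k^2 - 16k + 96 = ((1/4)k)(4k^3 + 4k^2 - 56k - 96) + (-8k^2 + 8k + 96)
  4k^3 + 4k^2 - 56k - 96 = (-(1/2)k - 1)(-8k^2 + 8k + 96) + (0)
Last nonzero remainder: -8k^2 + 8k + 96. Dividing through by -8 gives the monic gcd k^2 - k - 12.
Cancel k^2 - k - 12 from numerator and denominator to get the reduced form.

(k^2 + 6k)/(k^2 + 2k - 8)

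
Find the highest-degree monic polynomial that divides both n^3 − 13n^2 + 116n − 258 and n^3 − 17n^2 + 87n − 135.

Repeated division with remainder:
  n^3 − 13n^2 + 116n − 258 = (n^3 − 17n^2 + 87n − 135) + (4n^2 + 29n − 123)
  n^3 − 17n^2 + 87n − 135 = ((1/4)n − 97/16)(4n^2 + 29n − 123) + ((4697/16)n − 14091/16)
  4n^2 + 29n − 123 = ((64/4697)n + 656/4697)((4697/16)n − 14091/16) + (0)
Last nonzero remainder: (4697/16)n − 14091/16. Dividing through by 4697/16 gives the monic gcd n − 3.

n − 3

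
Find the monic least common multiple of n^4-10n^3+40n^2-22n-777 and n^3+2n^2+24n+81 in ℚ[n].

By polynomial division,
  n^4-10n^3+40n^2-22n-777 = (n-12)(n^3+2n^2+24n+81) + (40n^2+185n+195)
  n^3+2n^2+24n+81 = ((1/40)n-21/320)(40n^2+185n+195) + ((2001/64)n+6003/64)
  40n^2+185n+195 = ((2560/2001)n+4160/2001)((2001/64)n+6003/64) + (0)
Last nonzero remainder: (2001/64)n+6003/64. Dividing through by 2001/64 gives the monic gcd n+3.
Then lcm(f, g) = f·g / gcd(f, g); expanding and making the result monic gives the answer.

n^6-11n^5+77n^4-332n^3+325n^2+183n-20979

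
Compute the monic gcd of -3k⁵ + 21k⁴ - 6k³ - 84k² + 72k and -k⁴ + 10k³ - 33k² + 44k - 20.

k² - 3k + 2

Repeated division with remainder:
  -3k⁵ + 21k⁴ - 6k³ - 84k² + 72k = (3k + 9)(-k⁴ + 10k³ - 33k² + 44k - 20) + (3k³ + 81k² - 264k + 180)
  -k⁴ + 10k³ - 33k² + 44k - 20 = (-(1/3)k + 37/3)(3k³ + 81k² - 264k + 180) + (-1120k² + 3360k - 2240)
  3k³ + 81k² - 264k + 180 = (-(3/1120)k - 9/112)(-1120k² + 3360k - 2240) + (0)
Last nonzero remainder: -1120k² + 3360k - 2240. Dividing through by -1120 gives the monic gcd k² - 3k + 2.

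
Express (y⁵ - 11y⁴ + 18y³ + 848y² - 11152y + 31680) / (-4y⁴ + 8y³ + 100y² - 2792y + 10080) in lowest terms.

(-y³ + 17y² - 160y + 792)/(4y² - 32y + 252)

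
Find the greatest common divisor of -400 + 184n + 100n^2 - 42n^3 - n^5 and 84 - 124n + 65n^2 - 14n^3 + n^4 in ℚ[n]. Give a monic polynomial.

4 - 4n + n^2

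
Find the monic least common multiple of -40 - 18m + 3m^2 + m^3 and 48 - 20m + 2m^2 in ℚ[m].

Euclidean algorithm in ℚ[m]:
  m^3 + 3m^2 - 18m - 40 = ((1/2)m + 13/2)(2m^2 - 20m + 48) + (88m - 352)
  2m^2 - 20m + 48 = ((1/44)m - 3/22)(88m - 352) + (0)
Last nonzero remainder: 88m - 352. Dividing through by 88 gives the monic gcd m - 4.
Then lcm(f, g) = f·g / gcd(f, g); expanding and making the result monic gives the answer.

240 + 68m - 36m^2 - 3m^3 + m^4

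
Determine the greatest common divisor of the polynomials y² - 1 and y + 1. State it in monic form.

Euclidean algorithm in ℚ[y]:
  y² - 1 = (y - 1)(y + 1) + (0)
The last nonzero remainder y + 1 is already monic.

y + 1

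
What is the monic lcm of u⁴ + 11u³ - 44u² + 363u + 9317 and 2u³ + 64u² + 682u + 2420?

By polynomial division,
  u⁴ + 11u³ - 44u² + 363u + 9317 = ((1/2)u - 21/2)(2u³ + 64u² + 682u + 2420) + (287u² + 6314u + 34727)
  2u³ + 64u² + 682u + 2420 = ((2/287)u + 20/287)(287u² + 6314u + 34727) + (0)
Last nonzero remainder: 287u² + 6314u + 34727. Dividing through by 287 gives the monic gcd u² + 22u + 121.
Then lcm(f, g) = f·g / gcd(f, g); expanding and making the result monic gives the answer.

u⁵ + 21u⁴ + 66u³ - 77u² + 12947u + 93170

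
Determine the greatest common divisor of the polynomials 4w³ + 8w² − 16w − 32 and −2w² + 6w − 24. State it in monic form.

Euclidean algorithm in ℚ[w]:
  4w³ + 8w² − 16w − 32 = (−2w − 10)(−2w² + 6w − 24) + (−4w − 272)
  −2w² + 6w − 24 = ((1/2)w − 71/2)(−4w − 272) + (−9680)
  −4w − 272 = ((1/2420)w + 17/605)(−9680) + (0)
The last nonzero remainder is the constant −9680, so the polynomials are coprime and gcd = 1.

1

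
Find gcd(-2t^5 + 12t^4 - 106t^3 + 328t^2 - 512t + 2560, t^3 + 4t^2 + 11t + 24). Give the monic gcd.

t^2 + t + 8

Repeated division with remainder:
  -2t^5 + 12t^4 - 106t^3 + 328t^2 - 512t + 2560 = (-2t^2 + 20t - 164)(t^3 + 4t^2 + 11t + 24) + (812t^2 + 812t + 6496)
  t^3 + 4t^2 + 11t + 24 = ((1/812)t + 3/812)(812t^2 + 812t + 6496) + (0)
Last nonzero remainder: 812t^2 + 812t + 6496. Dividing through by 812 gives the monic gcd t^2 + t + 8.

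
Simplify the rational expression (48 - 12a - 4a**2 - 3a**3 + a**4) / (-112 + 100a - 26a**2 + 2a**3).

(6 + 3a + a**2)/(-14 + 2a)

By polynomial division,
  a**4 - 3a**3 - 4a**2 - 12a + 48 = ((1/2)a + 5)(2a**3 - 26a**2 + 100a - 112) + (76a**2 - 456a + 608)
  2a**3 - 26a**2 + 100a - 112 = ((1/38)a - 7/38)(76a**2 - 456a + 608) + (0)
Last nonzero remainder: 76a**2 - 456a + 608. Dividing through by 76 gives the monic gcd a**2 - 6a + 8.
Cancel a**2 - 6a + 8 from numerator and denominator to get the reduced form.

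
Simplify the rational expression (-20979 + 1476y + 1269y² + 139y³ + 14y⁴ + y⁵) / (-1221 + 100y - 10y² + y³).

Repeated division with remainder:
  y⁵ + 14y⁴ + 139y³ + 1269y² + 1476y - 20979 = (y² + 24y + 279)(y³ - 10y² + 100y - 1221) + (2880y² + 2880y + 319680)
  y³ - 10y² + 100y - 1221 = ((1/2880)y - 11/2880)(2880y² + 2880y + 319680) + (0)
Last nonzero remainder: 2880y² + 2880y + 319680. Dividing through by 2880 gives the monic gcd y² + y + 111.
Cancel y² + y + 111 from numerator and denominator to get the reduced form.

(-189 + 15y + 13y² + y³)/(-11 + y)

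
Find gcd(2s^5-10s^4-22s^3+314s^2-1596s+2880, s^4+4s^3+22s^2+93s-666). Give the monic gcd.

s^2+3s-18

Apply the Euclidean algorithm:
  2s^5-10s^4-22s^3+314s^2-1596s+2880 = (2s-18)(s^4+4s^3+22s^2+93s-666) + (6s^3+524s^2+1410s-9108)
  s^4+4s^3+22s^2+93s-666 = ((1/6)s-125/9)(6s^3+524s^2+1410s-9108) + ((63583/9)s^2+(63583/3)s-127166)
  6s^3+524s^2+1410s-9108 = ((54/63583)s+4554/63583)((63583/9)s^2+(63583/3)s-127166) + (0)
Last nonzero remainder: (63583/9)s^2+(63583/3)s-127166. Dividing through by 63583/9 gives the monic gcd s^2+3s-18.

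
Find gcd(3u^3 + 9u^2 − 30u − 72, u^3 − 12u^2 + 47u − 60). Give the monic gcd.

By polynomial division,
  3u^3 + 9u^2 − 30u − 72 = (3)(u^3 − 12u^2 + 47u − 60) + (45u^2 − 171u + 108)
  u^3 − 12u^2 + 47u − 60 = ((1/45)u − 41/225)(45u^2 − 171u + 108) + ((336/25)u − 1008/25)
  45u^2 − 171u + 108 = ((375/112)u − 75/28)((336/25)u − 1008/25) + (0)
Last nonzero remainder: (336/25)u − 1008/25. Dividing through by 336/25 gives the monic gcd u − 3.

u − 3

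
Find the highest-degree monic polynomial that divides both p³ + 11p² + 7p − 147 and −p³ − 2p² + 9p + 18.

Euclidean algorithm in ℚ[p]:
  p³ + 11p² + 7p − 147 = (−1)(−p³ − 2p² + 9p + 18) + (9p² + 16p − 129)
  −p³ − 2p² + 9p + 18 = (−(1/9)p − 2/81)(9p² + 16p − 129) + (−(400/81)p + 400/27)
  9p² + 16p − 129 = (−(729/400)p − 3483/400)(−(400/81)p + 400/27) + (0)
Last nonzero remainder: −(400/81)p + 400/27. Dividing through by −400/81 gives the monic gcd p − 3.

p − 3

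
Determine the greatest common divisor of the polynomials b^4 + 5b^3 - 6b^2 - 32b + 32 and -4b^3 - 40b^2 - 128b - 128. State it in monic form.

Repeated division with remainder:
  b^4 + 5b^3 - 6b^2 - 32b + 32 = (-(1/4)b + 5/4)(-4b^3 - 40b^2 - 128b - 128) + (12b^2 + 96b + 192)
  -4b^3 - 40b^2 - 128b - 128 = (-(1/3)b - 2/3)(12b^2 + 96b + 192) + (0)
Last nonzero remainder: 12b^2 + 96b + 192. Dividing through by 12 gives the monic gcd b^2 + 8b + 16.

b^2 + 8b + 16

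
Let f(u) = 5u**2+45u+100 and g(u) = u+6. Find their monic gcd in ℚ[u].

1

Apply the Euclidean algorithm:
  5u**2+45u+100 = (5u+15)(u+6) + (10)
  u+6 = ((1/10)u+3/5)(10) + (0)
The last nonzero remainder is the constant 10, so the polynomials are coprime and gcd = 1.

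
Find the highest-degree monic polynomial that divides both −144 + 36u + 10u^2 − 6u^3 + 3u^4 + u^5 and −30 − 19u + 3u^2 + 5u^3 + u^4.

Apply the Euclidean algorithm:
  u^5 + 3u^4 − 6u^3 + 10u^2 + 36u − 144 = (u − 2)(u^4 + 5u^3 + 3u^2 − 19u − 30) + (u^3 + 35u^2 + 28u − 204)
  u^4 + 5u^3 + 3u^2 − 19u − 30 = (u − 30)(u^3 + 35u^2 + 28u − 204) + (1025u^2 + 1025u − 6150)
  u^3 + 35u^2 + 28u − 204 = ((1/1025)u + 34/1025)(1025u^2 + 1025u − 6150) + (0)
Last nonzero remainder: 1025u^2 + 1025u − 6150. Dividing through by 1025 gives the monic gcd u^2 + u − 6.

−6 + u + u^2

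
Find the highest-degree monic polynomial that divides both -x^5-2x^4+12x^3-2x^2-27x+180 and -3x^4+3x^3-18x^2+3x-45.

x^2-2x+5

Repeated division with remainder:
  -x^5-2x^4+12x^3-2x^2-27x+180 = ((1/3)x+1)(-3x^4+3x^3-18x^2+3x-45) + (15x^3+15x^2-15x+225)
  -3x^4+3x^3-18x^2+3x-45 = (-(1/5)x+2/5)(15x^3+15x^2-15x+225) + (-27x^2+54x-135)
  15x^3+15x^2-15x+225 = (-(5/9)x-5/3)(-27x^2+54x-135) + (0)
Last nonzero remainder: -27x^2+54x-135. Dividing through by -27 gives the monic gcd x^2-2x+5.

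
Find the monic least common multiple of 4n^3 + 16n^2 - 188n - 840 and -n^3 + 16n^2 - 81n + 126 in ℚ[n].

Euclidean algorithm in ℚ[n]:
  4n^3 + 16n^2 - 188n - 840 = (-4)(-n^3 + 16n^2 - 81n + 126) + (80n^2 - 512n - 336)
  -n^3 + 16n^2 - 81n + 126 = (-(1/80)n + 3/25)(80n^2 - 512n - 336) + (-(594/25)n + 4158/25)
  80n^2 - 512n - 336 = (-(1000/297)n - 200/99)(-(594/25)n + 4158/25) + (0)
Last nonzero remainder: -(594/25)n + 4158/25. Dividing through by -594/25 gives the monic gcd n - 7.
Then lcm(f, g) = f·g / gcd(f, g); expanding and making the result monic gives the answer.

n^5 - 5n^4 - 65n^3 + 285n^2 + 1044n - 3780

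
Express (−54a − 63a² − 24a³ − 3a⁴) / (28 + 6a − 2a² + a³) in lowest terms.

Apply the Euclidean algorithm:
  −3a⁴ − 24a³ − 63a² − 54a = (−3a − 30)(a³ − 2a² + 6a + 28) + (−105a² + 210a + 840)
  a³ − 2a² + 6a + 28 = (−(1/105)a)(−105a² + 210a + 840) + (14a + 28)
  −105a² + 210a + 840 = (−(15/2)a + 30)(14a + 28) + (0)
Last nonzero remainder: 14a + 28. Dividing through by 14 gives the monic gcd a + 2.
Cancel a + 2 from numerator and denominator to get the reduced form.

(−27a − 18a² − 3a³)/(14 − 4a + a²)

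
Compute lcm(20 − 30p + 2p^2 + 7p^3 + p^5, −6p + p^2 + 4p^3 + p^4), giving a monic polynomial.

60p − 70p^2 − 24p^3 + 23p^4 + 7p^5 + 3p^6 + p^7

Repeated division with remainder:
  p^5 + 7p^3 + 2p^2 − 30p + 20 = (p − 4)(p^4 + 4p^3 + p^2 − 6p) + (22p^3 + 12p^2 − 54p + 20)
  p^4 + 4p^3 + p^2 − 6p = ((1/22)p + 19/121)(22p^3 + 12p^2 − 54p + 20) + ((190/121)p^2 + (190/121)p − 380/121)
  22p^3 + 12p^2 − 54p + 20 = ((1331/95)p − 121/19)((190/121)p^2 + (190/121)p − 380/121) + (0)
Last nonzero remainder: (190/121)p^2 + (190/121)p − 380/121. Dividing through by 190/121 gives the monic gcd p^2 + p − 2.
Then lcm(f, g) = f·g / gcd(f, g); expanding and making the result monic gives the answer.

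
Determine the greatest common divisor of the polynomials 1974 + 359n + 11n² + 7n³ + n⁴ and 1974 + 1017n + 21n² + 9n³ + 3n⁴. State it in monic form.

329 + 5n + n² + n³

By polynomial division,
  n⁴ + 7n³ + 11n² + 359n + 1974 = (1/3)(3n⁴ + 9n³ + 21n² + 1017n + 1974) + (4n³ + 4n² + 20n + 1316)
  3n⁴ + 9n³ + 21n² + 1017n + 1974 = ((3/4)n + 3/2)(4n³ + 4n² + 20n + 1316) + (0)
Last nonzero remainder: 4n³ + 4n² + 20n + 1316. Dividing through by 4 gives the monic gcd n³ + n² + 5n + 329.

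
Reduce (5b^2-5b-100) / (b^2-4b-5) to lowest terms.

(5b+20)/(b+1)

Euclidean algorithm in ℚ[b]:
  5b^2-5b-100 = (5)(b^2-4b-5) + (15b-75)
  b^2-4b-5 = ((1/15)b+1/15)(15b-75) + (0)
Last nonzero remainder: 15b-75. Dividing through by 15 gives the monic gcd b-5.
Cancel b-5 from numerator and denominator to get the reduced form.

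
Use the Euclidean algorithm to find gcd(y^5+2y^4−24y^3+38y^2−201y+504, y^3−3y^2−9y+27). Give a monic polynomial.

By polynomial division,
  y^5+2y^4−24y^3+38y^2−201y+504 = (y^2+5y)(y^3−3y^2−9y+27) + (56y^2−336y+504)
  y^3−3y^2−9y+27 = ((1/56)y+3/56)(56y^2−336y+504) + (0)
Last nonzero remainder: 56y^2−336y+504. Dividing through by 56 gives the monic gcd y^2−6y+9.

y^2−6y+9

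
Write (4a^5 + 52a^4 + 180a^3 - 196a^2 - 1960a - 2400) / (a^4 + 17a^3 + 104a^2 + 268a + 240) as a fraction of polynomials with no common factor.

(4a^2 + 8a - 60)/(a + 6)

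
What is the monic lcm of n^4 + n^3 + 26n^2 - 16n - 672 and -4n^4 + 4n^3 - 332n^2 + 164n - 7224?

n^6 - n^5 + 67n^4 - 25n^3 + 478n^2 + 656n - 28896

Apply the Euclidean algorithm:
  n^4 + n^3 + 26n^2 - 16n - 672 = (-1/4)(-4n^4 + 4n^3 - 332n^2 + 164n - 7224) + (2n^3 - 57n^2 + 25n - 2478)
  -4n^4 + 4n^3 - 332n^2 + 164n - 7224 = (-2n - 55)(2n^3 - 57n^2 + 25n - 2478) + (-3417n^2 - 3417n - 143514)
  2n^3 - 57n^2 + 25n - 2478 = (-(2/3417)n + 59/3417)(-3417n^2 - 3417n - 143514) + (0)
Last nonzero remainder: -3417n^2 - 3417n - 143514. Dividing through by -3417 gives the monic gcd n^2 + n + 42.
Then lcm(f, g) = f·g / gcd(f, g); expanding and making the result monic gives the answer.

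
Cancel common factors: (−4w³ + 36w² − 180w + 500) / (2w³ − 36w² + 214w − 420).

(−2w² + 8w − 50)/(w² − 13w + 42)

Euclidean algorithm in ℚ[w]:
  −4w³ + 36w² − 180w + 500 = (−2)(2w³ − 36w² + 214w − 420) + (−36w² + 248w − 340)
  2w³ − 36w² + 214w − 420 = (−(1/18)w + 50/81)(−36w² + 248w − 340) + ((3404/81)w − 17020/81)
  −36w² + 248w − 340 = (−(729/851)w + 1377/851)((3404/81)w − 17020/81) + (0)
Last nonzero remainder: (3404/81)w − 17020/81. Dividing through by 3404/81 gives the monic gcd w − 5.
Cancel w − 5 from numerator and denominator to get the reduced form.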